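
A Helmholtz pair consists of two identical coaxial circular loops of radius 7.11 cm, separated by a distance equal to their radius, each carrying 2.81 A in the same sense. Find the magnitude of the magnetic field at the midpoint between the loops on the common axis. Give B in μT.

Each loop contributes B = μ₀IR²/[2(R²+z²)^(3/2)] on the axis, with z measured from that loop.
Loop 1 (z = 0.03555 m): B₁ = 1.78×10⁻⁵ T. Loop 2 (z = 0.03555 m): B₂ = 1.78×10⁻⁵ T.
The fields add: B = B₁ + B₂ = 3.55×10⁻⁵ T.

B ≈ 35.5 μT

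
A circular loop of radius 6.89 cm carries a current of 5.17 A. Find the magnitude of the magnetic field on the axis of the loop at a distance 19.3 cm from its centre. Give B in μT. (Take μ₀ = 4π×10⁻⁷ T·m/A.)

B ≈ 1.79 μT

On the axis of a circular loop, B = μ₀IR² / [2(R²+z²)^(3/2)].
R² + z² = (0.0689)² + (0.193)² = 0.042 m², and (R²+z²)^(3/2) = 8.61×10⁻³ m³.
B = (4π×10⁻⁷ × 5.17 × 0.004747) / (2 × 8.61×10⁻³) = 1.79×10⁻⁶ T.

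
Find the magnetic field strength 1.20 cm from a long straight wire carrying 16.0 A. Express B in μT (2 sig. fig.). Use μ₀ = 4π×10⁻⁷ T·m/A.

For an infinitely long straight wire, B = μ₀I/(2πd).
B = (4π×10⁻⁷ × 16.0) / (2π × 0.012) = 2.67×10⁻⁴ T.

B ≈ 270 μT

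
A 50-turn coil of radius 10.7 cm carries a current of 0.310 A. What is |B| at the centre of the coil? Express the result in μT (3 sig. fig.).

For an N-turn flat coil, B = Nμ₀I/(2R) with R = 0.107 m.
B = 50 × 1.82×10⁻⁶ T = 9.10×10⁻⁵ T.

B ≈ 91.0 μT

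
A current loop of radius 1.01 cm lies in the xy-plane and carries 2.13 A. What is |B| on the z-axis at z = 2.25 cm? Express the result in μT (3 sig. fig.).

On the axis of a circular loop, B = μ₀IR² / [2(R²+z²)^(3/2)].
R² + z² = (0.0101)² + (0.0225)² = 0.0006083 m², and (R²+z²)^(3/2) = 1.50×10⁻⁵ m³.
B = (4π×10⁻⁷ × 2.13 × 0.000102) / (2 × 1.50×10⁻⁵) = 9.10×10⁻⁶ T.

B ≈ 9.10 μT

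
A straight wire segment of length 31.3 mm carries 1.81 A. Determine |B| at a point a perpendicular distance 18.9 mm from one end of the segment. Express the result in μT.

For a finite straight segment, B = (μ₀I/4πd)(sinθ₁ + sinθ₂), where θ₁, θ₂ are the angles from the perpendicular to each end.
The perpendicular foot is at one end, so the two end-offsets along the wire are 0 and L = 0.0313 m.
sinθ₁ = 0/√(0²+0.0189²) = 0.0000; sinθ₂ = 0.0313/√(0.0313²+0.0189²) = 0.8560.
B = (4π×10⁻⁷ × 1.81) / (4π × 0.0189) × (0.0000 + 0.8560) = 8.20×10⁻⁶ T.

B ≈ 8.20 μT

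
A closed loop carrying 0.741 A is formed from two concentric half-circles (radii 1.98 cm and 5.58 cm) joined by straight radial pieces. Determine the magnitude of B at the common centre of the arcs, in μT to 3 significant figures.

The radial connectors point toward the centre, so dl × r̂ = 0 and they contribute nothing.
Each semicircle gives μ₀I/(4R): inner arc 1.18×10⁻⁵ T, outer arc 4.17×10⁻⁶ T.
The two arcs carry current in opposite angular senses, so their fields oppose: B = |1.18×10⁻⁵ − 4.17×10⁻⁶| = 7.59×10⁻⁶ T.

B ≈ 7.59 μT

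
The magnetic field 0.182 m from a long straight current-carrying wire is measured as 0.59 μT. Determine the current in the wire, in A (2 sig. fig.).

I ≈ 0.54 A

For a long straight wire B = μ₀I/(2πd), so I = 2πdB/μ₀.
I = 2π × 0.182 × 5.90×10⁻⁷ / (4π×10⁻⁷) = 0.537 A.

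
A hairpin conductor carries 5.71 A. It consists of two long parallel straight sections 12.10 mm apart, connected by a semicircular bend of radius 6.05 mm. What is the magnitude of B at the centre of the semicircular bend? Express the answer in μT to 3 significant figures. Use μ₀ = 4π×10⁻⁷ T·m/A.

B ≈ 485 μT

The semicircular arc contributes B_arc = μ₀I·π/(4πR) = μ₀I/(4R) = 2.97×10⁻⁴ T.
Each semi-infinite lead is at perpendicular distance R = 0.00605 m from the centre, with the perpendicular foot at its near end, so it contributes μ₀I/(4πR); both point the same way, together 1.89×10⁻⁴ T.
Arc and leads all point the same direction: B = 2.97×10⁻⁴ + 1.89×10⁻⁴ = 4.85×10⁻⁴ T.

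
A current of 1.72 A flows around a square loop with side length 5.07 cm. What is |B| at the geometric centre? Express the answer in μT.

B ≈ 38.4 μT

Each side is a finite straight segment at perpendicular distance d = a/(2 tan(π/4)) = 0.02535 m from the centre, with end-angles ±π/4.
One side contributes B₁ = (μ₀I/4πd)·2 sin(π/4) = 9.60×10⁻⁶ T.
All 4 sides add in the same direction: B = 4 × 9.60×10⁻⁶ = 3.84×10⁻⁵ T.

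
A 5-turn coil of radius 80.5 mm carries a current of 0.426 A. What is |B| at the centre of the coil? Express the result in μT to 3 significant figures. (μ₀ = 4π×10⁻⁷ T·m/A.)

For an N-turn flat coil, B = Nμ₀I/(2R) with R = 0.0805 m.
B = 5 × 3.33×10⁻⁶ T = 1.66×10⁻⁵ T.

B ≈ 16.6 μT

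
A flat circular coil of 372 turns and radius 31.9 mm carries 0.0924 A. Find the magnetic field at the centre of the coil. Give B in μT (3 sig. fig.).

B ≈ 677 μT

For an N-turn flat coil, B = Nμ₀I/(2R) with R = 0.0319 m.
B = 372 × 1.82×10⁻⁶ T = 6.77×10⁻⁴ T.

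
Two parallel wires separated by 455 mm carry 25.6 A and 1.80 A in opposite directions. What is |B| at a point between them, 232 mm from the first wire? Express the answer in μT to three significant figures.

B ≈ 23.7 μT

Each long wire gives B = μ₀I/(2πd). Distances are d₁ = 0.232 m and d₂ = 0.223 m.
B₁ = 2.21×10⁻⁵ T, B₂ = 1.61×10⁻⁶ T.
Between antiparallel currents both contributions point the same way, so they add. B = B₁ + B₂ = 2.21×10⁻⁵ + 1.61×10⁻⁶ = 2.37×10⁻⁵ T.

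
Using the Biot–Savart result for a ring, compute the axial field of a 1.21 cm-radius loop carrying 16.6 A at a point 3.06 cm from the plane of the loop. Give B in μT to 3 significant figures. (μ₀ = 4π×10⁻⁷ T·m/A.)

On the axis of a circular loop, B = μ₀IR² / [2(R²+z²)^(3/2)].
R² + z² = (0.0121)² + (0.0306)² = 0.001083 m², and (R²+z²)^(3/2) = 3.56×10⁻⁵ m³.
B = (4π×10⁻⁷ × 16.6 × 0.0001464) / (2 × 3.56×10⁻⁵) = 4.29×10⁻⁵ T.

B ≈ 42.9 μT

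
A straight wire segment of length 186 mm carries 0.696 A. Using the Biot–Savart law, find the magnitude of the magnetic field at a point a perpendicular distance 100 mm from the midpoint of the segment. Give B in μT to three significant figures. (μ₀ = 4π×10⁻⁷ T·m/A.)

B ≈ 0.948 μT

For a finite straight segment, B = (μ₀I/4πd)(sinθ₁ + sinθ₂), where θ₁, θ₂ are the angles from the perpendicular to each end.
The perpendicular from the point meets the wire at its midpoint, so each end is L/2 = 0.093 m away along the wire.
sinθ₁ = 0.093/√(0.093²+0.1²) = 0.6810; sinθ₂ = 0.093/√(0.093²+0.1²) = 0.6810.
B = (4π×10⁻⁷ × 0.696) / (4π × 0.1) × (0.6810 + 0.6810) = 9.48×10⁻⁷ T.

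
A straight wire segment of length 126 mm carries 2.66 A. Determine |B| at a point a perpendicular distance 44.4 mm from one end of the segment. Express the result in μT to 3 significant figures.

B ≈ 5.65 μT

For a finite straight segment, B = (μ₀I/4πd)(sinθ₁ + sinθ₂), where θ₁, θ₂ are the angles from the perpendicular to each end.
The perpendicular foot is at one end, so the two end-offsets along the wire are 0 and L = 0.126 m.
sinθ₁ = 0/√(0²+0.0444²) = 0.0000; sinθ₂ = 0.126/√(0.126²+0.0444²) = 0.9432.
B = (4π×10⁻⁷ × 2.66) / (4π × 0.0444) × (0.0000 + 0.9432) = 5.65×10⁻⁶ T.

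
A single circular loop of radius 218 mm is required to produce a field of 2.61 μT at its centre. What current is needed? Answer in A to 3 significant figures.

I ≈ 0.906 A

At the centre of a circular loop B = μ₀I/(2R), so I = 2RB/μ₀.
With R = 0.218 m, I = 2 × 0.218 × 2.61×10⁻⁶ / (4π×10⁻⁷) = 0.906 A.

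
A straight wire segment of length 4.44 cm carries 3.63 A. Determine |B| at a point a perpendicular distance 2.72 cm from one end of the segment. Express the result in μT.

For a finite straight segment, B = (μ₀I/4πd)(sinθ₁ + sinθ₂), where θ₁, θ₂ are the angles from the perpendicular to each end.
The perpendicular foot is at one end, so the two end-offsets along the wire are 0 and L = 0.0444 m.
sinθ₁ = 0/√(0²+0.0272²) = 0.0000; sinθ₂ = 0.0444/√(0.0444²+0.0272²) = 0.8527.
B = (4π×10⁻⁷ × 3.63) / (4π × 0.0272) × (0.0000 + 0.8527) = 1.14×10⁻⁵ T.

B ≈ 11.4 μT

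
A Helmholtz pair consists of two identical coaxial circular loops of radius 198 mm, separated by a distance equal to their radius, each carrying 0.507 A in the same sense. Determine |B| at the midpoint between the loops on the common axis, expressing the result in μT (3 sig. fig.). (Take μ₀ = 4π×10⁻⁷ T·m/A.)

B ≈ 2.30 μT

Each loop contributes B = μ₀IR²/[2(R²+z²)^(3/2)] on the axis, with z measured from that loop.
Loop 1 (z = 0.099 m): B₁ = 1.15×10⁻⁶ T. Loop 2 (z = 0.099 m): B₂ = 1.15×10⁻⁶ T.
The fields add: B = B₁ + B₂ = 2.30×10⁻⁶ T.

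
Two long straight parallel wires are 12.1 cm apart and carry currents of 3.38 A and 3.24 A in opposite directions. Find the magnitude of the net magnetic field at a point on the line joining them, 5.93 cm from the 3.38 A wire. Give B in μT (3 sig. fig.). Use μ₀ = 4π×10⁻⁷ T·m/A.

B ≈ 21.9 μT

Each long wire gives B = μ₀I/(2πd). Distances are d₁ = 0.0593 m and d₂ = 0.0617 m.
B₁ = 1.14×10⁻⁵ T, B₂ = 1.05×10⁻⁵ T.
Between antiparallel currents both contributions point the same way, so they add. B = B₁ + B₂ = 1.14×10⁻⁵ + 1.05×10⁻⁵ = 2.19×10⁻⁵ T.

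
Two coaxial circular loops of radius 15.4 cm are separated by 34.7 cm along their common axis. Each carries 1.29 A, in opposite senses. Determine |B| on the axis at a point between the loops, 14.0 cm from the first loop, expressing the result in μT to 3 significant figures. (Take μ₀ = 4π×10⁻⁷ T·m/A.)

B ≈ 1.01 μT

Each loop contributes B = μ₀IR²/[2(R²+z²)^(3/2)] on the axis, with z measured from that loop.
Loop 1 (z = 0.14 m): B₁ = 2.13×10⁻⁶ T. Loop 2 (z = 0.207 m): B₂ = 1.12×10⁻⁶ T.
The fields oppose: B = |B₁ − B₂| = 1.01×10⁻⁶ T.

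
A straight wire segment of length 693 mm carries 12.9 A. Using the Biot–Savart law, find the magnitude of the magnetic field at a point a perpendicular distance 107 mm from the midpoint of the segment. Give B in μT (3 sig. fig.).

B ≈ 23.0 μT

For a finite straight segment, B = (μ₀I/4πd)(sinθ₁ + sinθ₂), where θ₁, θ₂ are the angles from the perpendicular to each end.
The perpendicular from the point meets the wire at its midpoint, so each end is L/2 = 0.3465 m away along the wire.
sinθ₁ = 0.3465/√(0.3465²+0.107²) = 0.9555; sinθ₂ = 0.3465/√(0.3465²+0.107²) = 0.9555.
B = (4π×10⁻⁷ × 12.9) / (4π × 0.107) × (0.9555 + 0.9555) = 2.30×10⁻⁵ T.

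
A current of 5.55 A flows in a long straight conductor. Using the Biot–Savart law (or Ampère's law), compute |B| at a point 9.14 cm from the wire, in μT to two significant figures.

B ≈ 12 μT

For an infinitely long straight wire, B = μ₀I/(2πd).
B = (4π×10⁻⁷ × 5.55) / (2π × 0.0914) = 1.21×10⁻⁵ T.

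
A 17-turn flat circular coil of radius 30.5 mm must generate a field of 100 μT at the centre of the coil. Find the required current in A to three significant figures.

For an N-turn coil, B = Nμ₀I/(2R) with R = 0.0305 m, so I = 2RB/(Nμ₀) = 2 × 0.0305 × 1.00×10⁻⁴ / (17 × 4π×10⁻⁷) = 0.286 A.

I ≈ 0.286 A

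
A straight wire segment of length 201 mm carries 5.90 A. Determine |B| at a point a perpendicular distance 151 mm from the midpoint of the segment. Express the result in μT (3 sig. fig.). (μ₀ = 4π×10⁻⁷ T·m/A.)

B ≈ 4.33 μT

For a finite straight segment, B = (μ₀I/4πd)(sinθ₁ + sinθ₂), where θ₁, θ₂ are the angles from the perpendicular to each end.
The perpendicular from the point meets the wire at its midpoint, so each end is L/2 = 0.1005 m away along the wire.
sinθ₁ = 0.1005/√(0.1005²+0.151²) = 0.5541; sinθ₂ = 0.1005/√(0.1005²+0.151²) = 0.5541.
B = (4π×10⁻⁷ × 5.90) / (4π × 0.151) × (0.5541 + 0.5541) = 4.33×10⁻⁶ T.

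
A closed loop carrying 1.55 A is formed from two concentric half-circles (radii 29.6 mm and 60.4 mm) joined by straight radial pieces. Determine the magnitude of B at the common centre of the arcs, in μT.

B ≈ 8.39 μT

The radial connectors point toward the centre, so dl × r̂ = 0 and they contribute nothing.
Each semicircle gives μ₀I/(4R): inner arc 1.65×10⁻⁵ T, outer arc 8.06×10⁻⁶ T.
The two arcs carry current in opposite angular senses, so their fields oppose: B = |1.65×10⁻⁵ − 8.06×10⁻⁶| = 8.39×10⁻⁶ T.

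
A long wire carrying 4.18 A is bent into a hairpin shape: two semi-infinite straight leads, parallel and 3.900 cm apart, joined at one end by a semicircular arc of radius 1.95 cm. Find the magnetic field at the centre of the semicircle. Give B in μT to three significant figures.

B ≈ 110 μT

The semicircular arc contributes B_arc = μ₀I·π/(4πR) = μ₀I/(4R) = 6.73×10⁻⁵ T.
Each semi-infinite lead is at perpendicular distance R = 0.0195 m from the centre, with the perpendicular foot at its near end, so it contributes μ₀I/(4πR); both point the same way, together 4.29×10⁻⁵ T.
Arc and leads all point the same direction: B = 6.73×10⁻⁵ + 4.29×10⁻⁵ = 1.10×10⁻⁴ T.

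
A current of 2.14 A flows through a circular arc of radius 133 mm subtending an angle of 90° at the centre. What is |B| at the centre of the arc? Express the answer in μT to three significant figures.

B ≈ 2.53 μT

The Biot–Savart field of a circular arc at its centre is B = μ₀Iφ/(4πR), with φ = 1.571 rad.
B = (4π×10⁻⁷ × 2.14 × 1.571) / (4π × 0.133) = 2.53×10⁻⁶ T.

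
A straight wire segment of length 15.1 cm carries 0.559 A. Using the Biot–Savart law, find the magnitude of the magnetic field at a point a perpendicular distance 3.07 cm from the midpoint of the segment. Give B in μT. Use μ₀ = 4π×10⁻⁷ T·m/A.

B ≈ 3.37 μT

For a finite straight segment, B = (μ₀I/4πd)(sinθ₁ + sinθ₂), where θ₁, θ₂ are the angles from the perpendicular to each end.
The perpendicular from the point meets the wire at its midpoint, so each end is L/2 = 0.0755 m away along the wire.
sinθ₁ = 0.0755/√(0.0755²+0.0307²) = 0.9263; sinθ₂ = 0.0755/√(0.0755²+0.0307²) = 0.9263.
B = (4π×10⁻⁷ × 0.559) / (4π × 0.0307) × (0.9263 + 0.9263) = 3.37×10⁻⁶ T.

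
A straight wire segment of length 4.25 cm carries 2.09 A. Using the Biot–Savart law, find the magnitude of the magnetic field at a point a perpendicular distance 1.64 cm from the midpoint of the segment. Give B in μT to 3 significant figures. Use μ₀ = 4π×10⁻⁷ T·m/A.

B ≈ 20.2 μT

For a finite straight segment, B = (μ₀I/4πd)(sinθ₁ + sinθ₂), where θ₁, θ₂ are the angles from the perpendicular to each end.
The perpendicular from the point meets the wire at its midpoint, so each end is L/2 = 0.02125 m away along the wire.
sinθ₁ = 0.02125/√(0.02125²+0.0164²) = 0.7917; sinθ₂ = 0.02125/√(0.02125²+0.0164²) = 0.7917.
B = (4π×10⁻⁷ × 2.09) / (4π × 0.0164) × (0.7917 + 0.7917) = 2.02×10⁻⁵ T.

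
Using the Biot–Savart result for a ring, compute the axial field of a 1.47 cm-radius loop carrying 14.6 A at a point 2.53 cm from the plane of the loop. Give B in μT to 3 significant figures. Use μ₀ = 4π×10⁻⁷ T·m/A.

On the axis of a circular loop, B = μ₀IR² / [2(R²+z²)^(3/2)].
R² + z² = (0.0147)² + (0.0253)² = 0.0008562 m², and (R²+z²)^(3/2) = 2.51×10⁻⁵ m³.
B = (4π×10⁻⁷ × 14.6 × 0.0002161) / (2 × 2.51×10⁻⁵) = 7.91×10⁻⁵ T.

B ≈ 79.1 μT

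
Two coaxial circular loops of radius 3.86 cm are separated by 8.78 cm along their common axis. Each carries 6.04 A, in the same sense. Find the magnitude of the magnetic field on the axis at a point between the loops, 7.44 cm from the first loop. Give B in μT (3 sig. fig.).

Each loop contributes B = μ₀IR²/[2(R²+z²)^(3/2)] on the axis, with z measured from that loop.
Loop 1 (z = 0.0744 m): B₁ = 9.60×10⁻⁶ T. Loop 2 (z = 0.0134 m): B₂ = 8.29×10⁻⁵ T.
The fields add: B = B₁ + B₂ = 9.25×10⁻⁵ T.

B ≈ 92.5 μT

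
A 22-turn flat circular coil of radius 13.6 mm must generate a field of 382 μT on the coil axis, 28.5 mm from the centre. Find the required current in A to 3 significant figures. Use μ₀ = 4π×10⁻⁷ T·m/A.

For an N-turn coil, B = Nμ₀IR²/[2(R²+z²)^(3/2)] with R = 0.0136 m, z = 0.0285 m, so I = 2B(R²+z²)^(3/2)/(Nμ₀R²) = 2 × 3.82×10⁻⁴ × 3.15×10⁻⁵ / (22 × 4π×10⁻⁷ × 0.000185) = 4.71 A.

I ≈ 4.71 A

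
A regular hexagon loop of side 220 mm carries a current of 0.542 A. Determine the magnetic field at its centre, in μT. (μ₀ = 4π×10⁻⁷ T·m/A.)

Each side is a finite straight segment at perpendicular distance d = a/(2 tan(π/6)) = 0.1905 m from the centre, with end-angles ±π/6.
One side contributes B₁ = (μ₀I/4πd)·2 sin(π/6) = 2.84×10⁻⁷ T.
All 6 sides add in the same direction: B = 6 × 2.84×10⁻⁷ = 1.71×10⁻⁶ T.

B ≈ 1.71 μT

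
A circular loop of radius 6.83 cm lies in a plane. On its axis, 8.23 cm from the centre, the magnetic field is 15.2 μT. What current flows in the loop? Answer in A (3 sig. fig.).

On the axis of a loop, B = μ₀IR²/[2(R²+z²)^(3/2)], so I = 2B(R²+z²)^(3/2)/(μ₀R²).
R² + z² = 0.004665 + 0.006773 = 0.01144 m²; raised to 3/2 gives 1.22×10⁻³ m³.
I = 2 × 1.52×10⁻⁵ × 1.22×10⁻³ / (1.26×10⁻⁶ × 0.004665) = 6.34 A.

I ≈ 6.34 A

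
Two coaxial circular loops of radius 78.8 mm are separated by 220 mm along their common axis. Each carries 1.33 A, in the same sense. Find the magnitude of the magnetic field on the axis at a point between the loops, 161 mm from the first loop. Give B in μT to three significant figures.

B ≈ 6.34 μT

Each loop contributes B = μ₀IR²/[2(R²+z²)^(3/2)] on the axis, with z measured from that loop.
Loop 1 (z = 0.161 m): B₁ = 9.01×10⁻⁷ T. Loop 2 (z = 0.059 m): B₂ = 5.44×10⁻⁶ T.
The fields add: B = B₁ + B₂ = 6.34×10⁻⁶ T.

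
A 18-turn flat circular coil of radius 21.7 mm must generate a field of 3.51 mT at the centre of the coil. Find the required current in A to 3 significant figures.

I ≈ 6.73 A

For an N-turn coil, B = Nμ₀I/(2R) with R = 0.0217 m, so I = 2RB/(Nμ₀) = 2 × 0.0217 × 3.51×10⁻³ / (18 × 4π×10⁻⁷) = 6.73 A.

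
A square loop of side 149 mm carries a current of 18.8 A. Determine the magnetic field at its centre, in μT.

Each side is a finite straight segment at perpendicular distance d = a/(2 tan(π/4)) = 0.0745 m from the centre, with end-angles ±π/4.
One side contributes B₁ = (μ₀I/4πd)·2 sin(π/4) = 3.57×10⁻⁵ T.
All 4 sides add in the same direction: B = 4 × 3.57×10⁻⁵ = 1.43×10⁻⁴ T.

B ≈ 143 μT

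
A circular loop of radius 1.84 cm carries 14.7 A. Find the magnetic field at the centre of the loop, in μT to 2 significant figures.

B ≈ 500 μT

At the centre of a circular loop the Biot–Savart law gives B = μ₀I/(2R).
B = (4π×10⁻⁷ × 14.7) / (2 × 0.0184) = 5.02×10⁻⁴ T.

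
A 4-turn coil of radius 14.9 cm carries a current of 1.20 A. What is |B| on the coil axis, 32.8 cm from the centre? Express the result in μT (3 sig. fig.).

B ≈ 1.43 μT

For an N-turn flat coil, B = Nμ₀IR²/[2(R²+z²)^(3/2)] with R = 0.149 m, z = 0.328 m.
B = 4 × 3.58×10⁻⁷ T = 1.43×10⁻⁶ T.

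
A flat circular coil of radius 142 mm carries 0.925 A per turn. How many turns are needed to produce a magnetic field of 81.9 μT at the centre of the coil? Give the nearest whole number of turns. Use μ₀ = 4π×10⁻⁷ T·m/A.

For an N-turn coil, B = Nμ₀I/(2R). A single turn gives B₁ = 4.09×10⁻⁶ T with R = 0.142 m.
N = B/B₁ = 8.19×10⁻⁵ / 4.09×10⁻⁶ = 20.01.

N = 20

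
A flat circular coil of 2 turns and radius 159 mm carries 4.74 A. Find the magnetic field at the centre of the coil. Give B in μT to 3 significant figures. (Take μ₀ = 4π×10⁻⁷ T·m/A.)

For an N-turn flat coil, B = Nμ₀I/(2R) with R = 0.159 m.
B = 2 × 1.87×10⁻⁵ T = 3.75×10⁻⁵ T.

B ≈ 37.5 μT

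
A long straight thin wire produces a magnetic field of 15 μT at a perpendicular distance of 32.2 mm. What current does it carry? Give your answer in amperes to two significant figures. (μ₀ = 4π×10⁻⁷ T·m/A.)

I ≈ 2.4 A

For a long straight wire B = μ₀I/(2πd), so I = 2πdB/μ₀.
I = 2π × 0.0322 × 1.50×10⁻⁵ / (4π×10⁻⁷) = 2.42 A.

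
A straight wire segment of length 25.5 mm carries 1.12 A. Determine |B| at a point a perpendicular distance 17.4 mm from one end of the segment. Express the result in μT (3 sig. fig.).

For a finite straight segment, B = (μ₀I/4πd)(sinθ₁ + sinθ₂), where θ₁, θ₂ are the angles from the perpendicular to each end.
The perpendicular foot is at one end, so the two end-offsets along the wire are 0 and L = 0.0255 m.
sinθ₁ = 0/√(0²+0.0174²) = 0.0000; sinθ₂ = 0.0255/√(0.0255²+0.0174²) = 0.8260.
B = (4π×10⁻⁷ × 1.12) / (4π × 0.0174) × (0.0000 + 0.8260) = 5.32×10⁻⁶ T.

B ≈ 5.32 μT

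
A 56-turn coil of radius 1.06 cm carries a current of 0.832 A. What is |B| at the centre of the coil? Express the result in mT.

For an N-turn flat coil, B = Nμ₀I/(2R) with R = 0.0106 m.
B = 56 × 4.93×10⁻⁵ T = 2.76×10⁻³ T.

B ≈ 2.76 mT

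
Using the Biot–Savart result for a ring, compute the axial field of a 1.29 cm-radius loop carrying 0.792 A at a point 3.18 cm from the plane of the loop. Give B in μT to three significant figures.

B ≈ 2.05 μT

On the axis of a circular loop, B = μ₀IR² / [2(R²+z²)^(3/2)].
R² + z² = (0.0129)² + (0.0318)² = 0.001178 m², and (R²+z²)^(3/2) = 4.04×10⁻⁵ m³.
B = (4π×10⁻⁷ × 0.792 × 0.0001664) / (2 × 4.04×10⁻⁵) = 2.05×10⁻⁶ T.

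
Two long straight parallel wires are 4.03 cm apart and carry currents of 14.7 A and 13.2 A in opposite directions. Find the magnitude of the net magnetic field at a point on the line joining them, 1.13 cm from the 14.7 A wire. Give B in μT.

B ≈ 351 μT

Each long wire gives B = μ₀I/(2πd). Distances are d₁ = 0.0113 m and d₂ = 0.029 m.
B₁ = 2.60×10⁻⁴ T, B₂ = 9.10×10⁻⁵ T.
Between antiparallel currents both contributions point the same way, so they add. B = B₁ + B₂ = 2.60×10⁻⁴ + 9.10×10⁻⁵ = 3.51×10⁻⁴ T.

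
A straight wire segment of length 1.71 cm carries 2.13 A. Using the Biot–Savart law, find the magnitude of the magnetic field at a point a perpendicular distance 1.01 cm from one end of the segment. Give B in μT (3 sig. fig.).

For a finite straight segment, B = (μ₀I/4πd)(sinθ₁ + sinθ₂), where θ₁, θ₂ are the angles from the perpendicular to each end.
The perpendicular foot is at one end, so the two end-offsets along the wire are 0 and L = 0.0171 m.
sinθ₁ = 0/√(0²+0.0101²) = 0.0000; sinθ₂ = 0.0171/√(0.0171²+0.0101²) = 0.8610.
B = (4π×10⁻⁷ × 2.13) / (4π × 0.0101) × (0.0000 + 0.8610) = 1.82×10⁻⁵ T.

B ≈ 18.2 μT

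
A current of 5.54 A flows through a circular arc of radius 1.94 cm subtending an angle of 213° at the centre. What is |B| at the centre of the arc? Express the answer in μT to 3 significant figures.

B ≈ 106 μT

The Biot–Savart field of a circular arc at its centre is B = μ₀Iφ/(4πR), with φ = 3.718 rad.
B = (4π×10⁻⁷ × 5.54 × 3.718) / (4π × 0.0194) = 1.06×10⁻⁴ T.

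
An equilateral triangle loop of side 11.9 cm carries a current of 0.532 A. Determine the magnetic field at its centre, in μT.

Each side is a finite straight segment at perpendicular distance d = a/(2 tan(π/3)) = 0.03435 m from the centre, with end-angles ±π/3.
One side contributes B₁ = (μ₀I/4πd)·2 sin(π/3) = 2.68×10⁻⁶ T.
All 3 sides add in the same direction: B = 3 × 2.68×10⁻⁶ = 8.05×10⁻⁶ T.

B ≈ 8.05 μT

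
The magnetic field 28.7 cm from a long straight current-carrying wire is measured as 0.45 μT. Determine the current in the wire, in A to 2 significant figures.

I ≈ 0.65 A

For a long straight wire B = μ₀I/(2πd), so I = 2πdB/μ₀.
I = 2π × 0.287 × 4.50×10⁻⁷ / (4π×10⁻⁷) = 0.646 A.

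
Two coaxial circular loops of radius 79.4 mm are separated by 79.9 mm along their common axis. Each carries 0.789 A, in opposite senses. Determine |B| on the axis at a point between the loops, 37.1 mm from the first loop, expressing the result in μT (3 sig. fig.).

B ≈ 0.384 μT

Each loop contributes B = μ₀IR²/[2(R²+z²)^(3/2)] on the axis, with z measured from that loop.
Loop 1 (z = 0.0371 m): B₁ = 4.64×10⁻⁶ T. Loop 2 (z = 0.0428 m): B₂ = 4.26×10⁻⁶ T.
The fields oppose: B = |B₁ − B₂| = 3.84×10⁻⁷ T.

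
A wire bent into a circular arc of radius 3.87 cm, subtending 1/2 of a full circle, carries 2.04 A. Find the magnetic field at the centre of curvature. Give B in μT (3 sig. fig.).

The Biot–Savart field of a circular arc at its centre is B = μ₀Iφ/(4πR), with φ = 3.142 rad.
B = (4π×10⁻⁷ × 2.04 × 3.142) / (4π × 0.0387) = 1.66×10⁻⁵ T.

B ≈ 16.6 μT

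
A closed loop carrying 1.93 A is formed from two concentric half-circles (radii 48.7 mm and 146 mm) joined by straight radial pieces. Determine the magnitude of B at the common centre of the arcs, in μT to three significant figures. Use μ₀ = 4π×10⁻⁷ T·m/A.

The radial connectors point toward the centre, so dl × r̂ = 0 and they contribute nothing.
Each semicircle gives μ₀I/(4R): inner arc 1.25×10⁻⁵ T, outer arc 4.15×10⁻⁶ T.
The two arcs carry current in opposite angular senses, so their fields oppose: B = |1.25×10⁻⁵ − 4.15×10⁻⁶| = 8.30×10⁻⁶ T.

B ≈ 8.30 μT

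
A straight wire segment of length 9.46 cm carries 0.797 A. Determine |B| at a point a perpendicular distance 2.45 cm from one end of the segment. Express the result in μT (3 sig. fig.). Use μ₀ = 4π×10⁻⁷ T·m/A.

For a finite straight segment, B = (μ₀I/4πd)(sinθ₁ + sinθ₂), where θ₁, θ₂ are the angles from the perpendicular to each end.
The perpendicular foot is at one end, so the two end-offsets along the wire are 0 and L = 0.0946 m.
sinθ₁ = 0/√(0²+0.0245²) = 0.0000; sinθ₂ = 0.0946/√(0.0946²+0.0245²) = 0.9681.
B = (4π×10⁻⁷ × 0.797) / (4π × 0.0245) × (0.0000 + 0.9681) = 3.15×10⁻⁶ T.

B ≈ 3.15 μT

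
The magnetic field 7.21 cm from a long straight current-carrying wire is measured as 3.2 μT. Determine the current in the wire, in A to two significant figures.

For a long straight wire B = μ₀I/(2πd), so I = 2πdB/μ₀.
I = 2π × 0.0721 × 3.20×10⁻⁶ / (4π×10⁻⁷) = 1.15 A.

I ≈ 1.2 A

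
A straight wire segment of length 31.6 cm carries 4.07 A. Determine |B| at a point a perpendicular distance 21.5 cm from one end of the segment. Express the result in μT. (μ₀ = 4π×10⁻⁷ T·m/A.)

For a finite straight segment, B = (μ₀I/4πd)(sinθ₁ + sinθ₂), where θ₁, θ₂ are the angles from the perpendicular to each end.
The perpendicular foot is at one end, so the two end-offsets along the wire are 0 and L = 0.316 m.
sinθ₁ = 0/√(0²+0.215²) = 0.0000; sinθ₂ = 0.316/√(0.316²+0.215²) = 0.8268.
B = (4π×10⁻⁷ × 4.07) / (4π × 0.215) × (0.0000 + 0.8268) = 1.57×10⁻⁶ T.

B ≈ 1.57 μT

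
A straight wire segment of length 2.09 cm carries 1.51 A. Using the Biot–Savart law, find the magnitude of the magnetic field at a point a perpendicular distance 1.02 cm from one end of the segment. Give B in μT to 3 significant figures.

For a finite straight segment, B = (μ₀I/4πd)(sinθ₁ + sinθ₂), where θ₁, θ₂ are the angles from the perpendicular to each end.
The perpendicular foot is at one end, so the two end-offsets along the wire are 0 and L = 0.0209 m.
sinθ₁ = 0/√(0²+0.0102²) = 0.0000; sinθ₂ = 0.0209/√(0.0209²+0.0102²) = 0.8987.
B = (4π×10⁻⁷ × 1.51) / (4π × 0.0102) × (0.0000 + 0.8987) = 1.33×10⁻⁵ T.

B ≈ 13.3 μT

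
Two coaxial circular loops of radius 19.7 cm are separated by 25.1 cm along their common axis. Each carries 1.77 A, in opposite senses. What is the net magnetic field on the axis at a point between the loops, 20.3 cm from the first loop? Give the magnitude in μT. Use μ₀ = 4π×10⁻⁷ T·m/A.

Each loop contributes B = μ₀IR²/[2(R²+z²)^(3/2)] on the axis, with z measured from that loop.
Loop 1 (z = 0.203 m): B₁ = 1.91×10⁻⁶ T. Loop 2 (z = 0.048 m): B₂ = 5.18×10⁻⁶ T.
The fields oppose: B = |B₁ − B₂| = 3.27×10⁻⁶ T.

B ≈ 3.27 μT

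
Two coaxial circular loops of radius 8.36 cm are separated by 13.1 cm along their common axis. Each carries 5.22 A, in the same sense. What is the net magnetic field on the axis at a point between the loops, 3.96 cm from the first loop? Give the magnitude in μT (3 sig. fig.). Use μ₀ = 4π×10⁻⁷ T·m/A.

B ≈ 41.0 μT

Each loop contributes B = μ₀IR²/[2(R²+z²)^(3/2)] on the axis, with z measured from that loop.
Loop 1 (z = 0.0396 m): B₁ = 2.90×10⁻⁵ T. Loop 2 (z = 0.0914 m): B₂ = 1.21×10⁻⁵ T.
The fields add: B = B₁ + B₂ = 4.10×10⁻⁵ T.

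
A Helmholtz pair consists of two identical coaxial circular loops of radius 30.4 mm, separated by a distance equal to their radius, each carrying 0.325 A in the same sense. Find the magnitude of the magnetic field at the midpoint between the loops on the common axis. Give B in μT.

B ≈ 9.61 μT

Each loop contributes B = μ₀IR²/[2(R²+z²)^(3/2)] on the axis, with z measured from that loop.
Loop 1 (z = 0.0152 m): B₁ = 4.81×10⁻⁶ T. Loop 2 (z = 0.0152 m): B₂ = 4.81×10⁻⁶ T.
The fields add: B = B₁ + B₂ = 9.61×10⁻⁶ T.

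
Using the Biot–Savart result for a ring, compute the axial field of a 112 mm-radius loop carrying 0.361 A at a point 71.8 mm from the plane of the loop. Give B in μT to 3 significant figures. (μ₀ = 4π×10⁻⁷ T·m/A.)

On the axis of a circular loop, B = μ₀IR² / [2(R²+z²)^(3/2)].
R² + z² = (0.112)² + (0.0718)² = 0.0177 m², and (R²+z²)^(3/2) = 2.35×10⁻³ m³.
B = (4π×10⁻⁷ × 0.361 × 0.01254) / (2 × 2.35×10⁻³) = 1.21×10⁻⁶ T.

B ≈ 1.21 μT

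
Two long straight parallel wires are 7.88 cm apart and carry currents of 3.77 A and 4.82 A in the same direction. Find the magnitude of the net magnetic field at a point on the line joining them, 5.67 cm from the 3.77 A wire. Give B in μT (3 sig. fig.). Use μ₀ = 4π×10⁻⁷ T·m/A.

B ≈ 30.3 μT

Each long wire gives B = μ₀I/(2πd). Distances are d₁ = 0.0567 m and d₂ = 0.0221 m.
B₁ = 1.33×10⁻⁵ T, B₂ = 4.36×10⁻⁵ T.
Between parallel currents the two contributions point in opposite directions, so they subtract. B = |B₁ − B₂| = |1.33×10⁻⁵ − 4.36×10⁻⁵| = 3.03×10⁻⁵ T.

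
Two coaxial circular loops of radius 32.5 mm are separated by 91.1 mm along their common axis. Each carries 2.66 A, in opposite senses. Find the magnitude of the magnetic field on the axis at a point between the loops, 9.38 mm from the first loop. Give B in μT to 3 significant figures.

Each loop contributes B = μ₀IR²/[2(R²+z²)^(3/2)] on the axis, with z measured from that loop.
Loop 1 (z = 0.00938 m): B₁ = 4.56×10⁻⁵ T. Loop 2 (z = 0.08172 m): B₂ = 2.60×10⁻⁶ T.
The fields oppose: B = |B₁ − B₂| = 4.30×10⁻⁵ T.

B ≈ 43.0 μT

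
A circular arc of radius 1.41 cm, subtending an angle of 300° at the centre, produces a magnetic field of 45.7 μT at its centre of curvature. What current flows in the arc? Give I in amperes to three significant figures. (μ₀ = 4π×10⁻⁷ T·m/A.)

For a circular arc, B = μ₀Iφ/(4πR) with φ in radians; here φ = 5.236 rad.
So I = 4πRB/(μ₀φ) = 4π × 0.0141 × 4.57×10⁻⁵ / (4π×10⁻⁷ × 5.236) = 1.23 A.

I ≈ 1.23 A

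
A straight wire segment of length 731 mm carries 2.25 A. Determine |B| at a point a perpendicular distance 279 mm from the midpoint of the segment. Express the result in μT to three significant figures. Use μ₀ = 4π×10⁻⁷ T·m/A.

B ≈ 1.28 μT

For a finite straight segment, B = (μ₀I/4πd)(sinθ₁ + sinθ₂), where θ₁, θ₂ are the angles from the perpendicular to each end.
The perpendicular from the point meets the wire at its midpoint, so each end is L/2 = 0.3655 m away along the wire.
sinθ₁ = 0.3655/√(0.3655²+0.279²) = 0.7949; sinθ₂ = 0.3655/√(0.3655²+0.279²) = 0.7949.
B = (4π×10⁻⁷ × 2.25) / (4π × 0.279) × (0.7949 + 0.7949) = 1.28×10⁻⁶ T.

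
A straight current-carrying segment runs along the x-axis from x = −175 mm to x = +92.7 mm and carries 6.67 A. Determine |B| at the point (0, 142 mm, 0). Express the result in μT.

B ≈ 6.22 μT

For a finite straight segment, B = (μ₀I/4πd)(sinθ₁ + sinθ₂), where θ₁, θ₂ are the angles from the perpendicular to each end.
The perpendicular distance is d = 0.142 m; the end-offsets along the wire are a = 0.175 m and b = 0.0927 m.
sinθ₁ = 0.175/√(0.175²+0.142²) = 0.7765; sinθ₂ = 0.0927/√(0.0927²+0.142²) = 0.5466.
B = (4π×10⁻⁷ × 6.67) / (4π × 0.142) × (0.7765 + 0.5466) = 6.22×10⁻⁶ T.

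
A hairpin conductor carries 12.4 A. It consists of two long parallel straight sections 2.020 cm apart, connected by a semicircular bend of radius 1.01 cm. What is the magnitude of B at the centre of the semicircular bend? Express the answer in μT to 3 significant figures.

B ≈ 631 μT

The semicircular arc contributes B_arc = μ₀I·π/(4πR) = μ₀I/(4R) = 3.86×10⁻⁴ T.
Each semi-infinite lead is at perpendicular distance R = 0.0101 m from the centre, with the perpendicular foot at its near end, so it contributes μ₀I/(4πR); both point the same way, together 2.46×10⁻⁴ T.
Arc and leads all point the same direction: B = 3.86×10⁻⁴ + 2.46×10⁻⁴ = 6.31×10⁻⁴ T.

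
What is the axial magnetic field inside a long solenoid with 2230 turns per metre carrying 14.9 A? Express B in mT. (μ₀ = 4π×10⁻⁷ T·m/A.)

B ≈ 41.8 mT

Inside a long solenoid, B = μ₀nI with n = 2230 turns/m.
B = 4π×10⁻⁷ × 2230 × 14.9 = 4.18×10⁻² T.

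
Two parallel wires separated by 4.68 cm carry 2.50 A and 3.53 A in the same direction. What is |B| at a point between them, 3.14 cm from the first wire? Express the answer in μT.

Each long wire gives B = μ₀I/(2πd). Distances are d₁ = 0.0314 m and d₂ = 0.0154 m.
B₁ = 1.59×10⁻⁵ T, B₂ = 4.58×10⁻⁵ T.
Between parallel currents the two contributions point in opposite directions, so they subtract. B = |B₁ − B₂| = |1.59×10⁻⁵ − 4.58×10⁻⁵| = 2.99×10⁻⁵ T.

B ≈ 29.9 μT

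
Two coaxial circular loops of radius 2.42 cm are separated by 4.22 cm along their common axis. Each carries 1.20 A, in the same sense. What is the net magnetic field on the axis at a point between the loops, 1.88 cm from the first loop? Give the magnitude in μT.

B ≈ 26.9 μT

Each loop contributes B = μ₀IR²/[2(R²+z²)^(3/2)] on the axis, with z measured from that loop.
Loop 1 (z = 0.0188 m): B₁ = 1.53×10⁻⁵ T. Loop 2 (z = 0.0234 m): B₂ = 1.16×10⁻⁵ T.
The fields add: B = B₁ + B₂ = 2.69×10⁻⁵ T.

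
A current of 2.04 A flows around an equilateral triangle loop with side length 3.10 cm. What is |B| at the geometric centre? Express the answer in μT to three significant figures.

B ≈ 118 μT

Each side is a finite straight segment at perpendicular distance d = a/(2 tan(π/3)) = 0.008949 m from the centre, with end-angles ±π/3.
One side contributes B₁ = (μ₀I/4πd)·2 sin(π/3) = 3.95×10⁻⁵ T.
All 3 sides add in the same direction: B = 3 × 3.95×10⁻⁵ = 1.18×10⁻⁴ T.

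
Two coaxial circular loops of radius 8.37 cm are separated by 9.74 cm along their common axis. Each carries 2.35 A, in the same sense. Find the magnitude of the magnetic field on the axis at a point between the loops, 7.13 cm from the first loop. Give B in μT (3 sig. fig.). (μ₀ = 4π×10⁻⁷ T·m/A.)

B ≈ 23.1 μT

Each loop contributes B = μ₀IR²/[2(R²+z²)^(3/2)] on the axis, with z measured from that loop.
Loop 1 (z = 0.0713 m): B₁ = 7.78×10⁻⁶ T. Loop 2 (z = 0.0261 m): B₂ = 1.53×10⁻⁵ T.
The fields add: B = B₁ + B₂ = 2.31×10⁻⁵ T.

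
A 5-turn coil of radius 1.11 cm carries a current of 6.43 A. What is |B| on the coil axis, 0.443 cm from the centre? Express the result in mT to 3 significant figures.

B ≈ 1.46 mT

For an N-turn flat coil, B = Nμ₀IR²/[2(R²+z²)^(3/2)] with R = 0.0111 m, z = 0.00443 m.
B = 5 × 2.92×10⁻⁴ T = 1.46×10⁻³ T.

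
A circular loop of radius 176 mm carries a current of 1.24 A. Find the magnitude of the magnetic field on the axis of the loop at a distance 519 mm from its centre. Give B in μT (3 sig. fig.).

B ≈ 0.147 μT

On the axis of a circular loop, B = μ₀IR² / [2(R²+z²)^(3/2)].
R² + z² = (0.176)² + (0.519)² = 0.3003 m², and (R²+z²)^(3/2) = 0.165 m³.
B = (4π×10⁻⁷ × 1.24 × 0.03098) / (2 × 0.165) = 1.47×10⁻⁷ T.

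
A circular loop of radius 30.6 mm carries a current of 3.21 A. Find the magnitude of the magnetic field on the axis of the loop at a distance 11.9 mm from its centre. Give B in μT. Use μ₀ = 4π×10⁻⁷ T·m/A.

On the axis of a circular loop, B = μ₀IR² / [2(R²+z²)^(3/2)].
R² + z² = (0.0306)² + (0.0119)² = 0.001078 m², and (R²+z²)^(3/2) = 3.54×10⁻⁵ m³.
B = (4π×10⁻⁷ × 3.21 × 0.0009364) / (2 × 3.54×10⁻⁵) = 5.34×10⁻⁵ T.

B ≈ 53.4 μT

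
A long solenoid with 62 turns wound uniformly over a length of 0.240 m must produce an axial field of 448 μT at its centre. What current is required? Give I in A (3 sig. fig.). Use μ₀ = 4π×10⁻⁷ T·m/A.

Inside a long solenoid B = μ₀nI with n = 258.3 m⁻¹, so I = B/(μ₀n).
I = 4.48×10⁻⁴ / (4π×10⁻⁷ × 258.3) = 1.38 A.

I ≈ 1.38 A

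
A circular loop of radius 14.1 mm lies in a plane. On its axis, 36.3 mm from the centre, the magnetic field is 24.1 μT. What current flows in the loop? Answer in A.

On the axis of a loop, B = μ₀IR²/[2(R²+z²)^(3/2)], so I = 2B(R²+z²)^(3/2)/(μ₀R²).
R² + z² = 0.0001988 + 0.001318 = 0.001516 m²; raised to 3/2 gives 5.91×10⁻⁵ m³.
I = 2 × 2.41×10⁻⁵ × 5.91×10⁻⁵ / (1.26×10⁻⁶ × 0.0001988) = 11.4 A.

I ≈ 11.4 A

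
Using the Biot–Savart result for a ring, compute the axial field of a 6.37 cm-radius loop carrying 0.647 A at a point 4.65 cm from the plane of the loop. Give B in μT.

On the axis of a circular loop, B = μ₀IR² / [2(R²+z²)^(3/2)].
R² + z² = (0.0637)² + (0.0465)² = 0.00622 m², and (R²+z²)^(3/2) = 4.91×10⁻⁴ m³.
B = (4π×10⁻⁷ × 0.647 × 0.004058) / (2 × 4.91×10⁻⁴) = 3.36×10⁻⁶ T.

B ≈ 3.36 μT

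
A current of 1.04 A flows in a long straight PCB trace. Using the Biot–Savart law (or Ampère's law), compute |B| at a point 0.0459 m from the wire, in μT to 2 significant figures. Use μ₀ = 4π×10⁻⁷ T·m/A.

B ≈ 4.5 μT

For an infinitely long straight wire, B = μ₀I/(2πd).
B = (4π×10⁻⁷ × 1.04) / (2π × 0.0459) = 4.53×10⁻⁶ T.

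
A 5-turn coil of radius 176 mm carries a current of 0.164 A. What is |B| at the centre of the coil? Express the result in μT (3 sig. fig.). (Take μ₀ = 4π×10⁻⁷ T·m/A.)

For an N-turn flat coil, B = Nμ₀I/(2R) with R = 0.176 m.
B = 5 × 5.85×10⁻⁷ T = 2.93×10⁻⁶ T.

B ≈ 2.93 μT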